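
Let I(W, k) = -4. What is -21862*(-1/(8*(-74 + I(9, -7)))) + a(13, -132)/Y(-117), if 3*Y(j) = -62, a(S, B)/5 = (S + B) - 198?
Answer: 402919/9672 ≈ 41.658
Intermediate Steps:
a(S, B) = -990 + 5*B + 5*S (a(S, B) = 5*((S + B) - 198) = 5*((B + S) - 198) = 5*(-198 + B + S) = -990 + 5*B + 5*S)
Y(j) = -62/3 (Y(j) = (⅓)*(-62) = -62/3)
-21862*(-1/(8*(-74 + I(9, -7)))) + a(13, -132)/Y(-117) = -21862*(-1/(8*(-74 - 4))) + (-990 + 5*(-132) + 5*13)/(-62/3) = -21862/((-8*(-78))) + (-990 - 660 + 65)*(-3/62) = -21862/624 - 1585*(-3/62) = -21862*1/624 + 4755/62 = -10931/312 + 4755/62 = 402919/9672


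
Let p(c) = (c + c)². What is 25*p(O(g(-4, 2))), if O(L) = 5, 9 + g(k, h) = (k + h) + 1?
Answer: 2500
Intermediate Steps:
g(k, h) = -8 + h + k (g(k, h) = -9 + ((k + h) + 1) = -9 + ((h + k) + 1) = -9 + (1 + h + k) = -8 + h + k)
p(c) = 4*c² (p(c) = (2*c)² = 4*c²)
25*p(O(g(-4, 2))) = 25*(4*5²) = 25*(4*25) = 25*100 = 2500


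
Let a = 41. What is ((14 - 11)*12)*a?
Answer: 1476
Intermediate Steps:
((14 - 11)*12)*a = ((14 - 11)*12)*41 = (3*12)*41 = 36*41 = 1476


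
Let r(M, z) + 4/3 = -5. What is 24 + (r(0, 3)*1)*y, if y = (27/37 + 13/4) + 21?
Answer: -59587/444 ≈ -134.20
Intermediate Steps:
r(M, z) = -19/3 (r(M, z) = -4/3 - 5 = -19/3)
y = 3697/148 (y = (27*(1/37) + 13*(¼)) + 21 = (27/37 + 13/4) + 21 = 589/148 + 21 = 3697/148 ≈ 24.980)
24 + (r(0, 3)*1)*y = 24 - 19/3*1*(3697/148) = 24 - 19/3*3697/148 = 24 - 70243/444 = -59587/444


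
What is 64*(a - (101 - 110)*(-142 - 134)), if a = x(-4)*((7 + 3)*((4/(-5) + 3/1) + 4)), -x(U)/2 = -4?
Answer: -127232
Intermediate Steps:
x(U) = 8 (x(U) = -2*(-4) = 8)
a = 496 (a = 8*((7 + 3)*((4/(-5) + 3/1) + 4)) = 8*(10*((4*(-1/5) + 3*1) + 4)) = 8*(10*((-4/5 + 3) + 4)) = 8*(10*(11/5 + 4)) = 8*(10*(31/5)) = 8*62 = 496)
64*(a - (101 - 110)*(-142 - 134)) = 64*(496 - (101 - 110)*(-142 - 134)) = 64*(496 - (-9)*(-276)) = 64*(496 - 1*2484) = 64*(496 - 2484) = 64*(-1988) = -127232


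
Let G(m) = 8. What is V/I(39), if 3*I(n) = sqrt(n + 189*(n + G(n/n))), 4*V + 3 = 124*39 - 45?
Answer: 1197*sqrt(8922)/2974 ≈ 38.018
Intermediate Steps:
V = 1197 (V = -3/4 + (124*39 - 45)/4 = -3/4 + (4836 - 45)/4 = -3/4 + (1/4)*4791 = -3/4 + 4791/4 = 1197)
I(n) = sqrt(1512 + 190*n)/3 (I(n) = sqrt(n + 189*(n + 8))/3 = sqrt(n + 189*(8 + n))/3 = sqrt(n + (1512 + 189*n))/3 = sqrt(1512 + 190*n)/3)
V/I(39) = 1197/((sqrt(1512 + 190*39)/3)) = 1197/((sqrt(1512 + 7410)/3)) = 1197/((sqrt(8922)/3)) = 1197*(sqrt(8922)/2974) = 1197*sqrt(8922)/2974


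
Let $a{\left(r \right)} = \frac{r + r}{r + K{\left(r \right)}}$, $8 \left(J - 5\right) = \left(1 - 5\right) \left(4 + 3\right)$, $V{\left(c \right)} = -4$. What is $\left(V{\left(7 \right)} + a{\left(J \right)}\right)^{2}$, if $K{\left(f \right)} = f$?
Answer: $9$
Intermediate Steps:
$J = \frac{3}{2}$ ($J = 5 + \frac{\left(1 - 5\right) \left(4 + 3\right)}{8} = 5 + \frac{\left(-4\right) 7}{8} = 5 + \frac{1}{8} \left(-28\right) = 5 - \frac{7}{2} = \frac{3}{2} \approx 1.5$)
$a{\left(r \right)} = 1$ ($a{\left(r \right)} = \frac{r + r}{r + r} = \frac{2 r}{2 r} = 2 r \frac{1}{2 r} = 1$)
$\left(V{\left(7 \right)} + a{\left(J \right)}\right)^{2} = \left(-4 + 1\right)^{2} = \left(-3\right)^{2} = 9$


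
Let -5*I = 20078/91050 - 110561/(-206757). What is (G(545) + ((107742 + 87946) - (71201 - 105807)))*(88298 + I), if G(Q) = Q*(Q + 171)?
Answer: 95503244254864022364/1743076375 ≈ 5.4790e+10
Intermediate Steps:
G(Q) = Q*(171 + Q)
I = -2369641016/15687687375 (I = -(20078/91050 - 110561/(-206757))/5 = -(20078*(1/91050) - 110561*(-1/206757))/5 = -(10039/45525 + 110561/206757)/5 = -⅕*2369641016/3137537475 = -2369641016/15687687375 ≈ -0.15105)
(G(545) + ((107742 + 87946) - (71201 - 105807)))*(88298 + I) = (545*(171 + 545) + ((107742 + 87946) - (71201 - 105807)))*(88298 - 2369641016/15687687375) = (545*716 + (195688 - 1*(-34606)))*(1385189050196734/15687687375) = (390220 + (195688 + 34606))*(1385189050196734/15687687375) = (390220 + 230294)*(1385189050196734/15687687375) = 620514*(1385189050196734/15687687375) = 95503244254864022364/1743076375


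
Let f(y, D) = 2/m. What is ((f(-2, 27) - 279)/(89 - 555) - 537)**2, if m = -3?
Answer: 562330512769/1954404 ≈ 2.8773e+5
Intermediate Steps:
f(y, D) = -2/3 (f(y, D) = 2/(-3) = 2*(-1/3) = -2/3)
((f(-2, 27) - 279)/(89 - 555) - 537)**2 = ((-2/3 - 279)/(89 - 555) - 537)**2 = (-839/3/(-466) - 537)**2 = (-839/3*(-1/466) - 537)**2 = (839/1398 - 537)**2 = (-749887/1398)**2 = 562330512769/1954404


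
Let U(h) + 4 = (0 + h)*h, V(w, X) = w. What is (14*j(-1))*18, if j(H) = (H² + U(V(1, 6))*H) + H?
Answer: 756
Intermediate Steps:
U(h) = -4 + h² (U(h) = -4 + (0 + h)*h = -4 + h*h = -4 + h²)
j(H) = H² - 2*H (j(H) = (H² + (-4 + 1²)*H) + H = (H² + (-4 + 1)*H) + H = (H² - 3*H) + H = H² - 2*H)
(14*j(-1))*18 = (14*(-(-2 - 1)))*18 = (14*(-1*(-3)))*18 = (14*3)*18 = 42*18 = 756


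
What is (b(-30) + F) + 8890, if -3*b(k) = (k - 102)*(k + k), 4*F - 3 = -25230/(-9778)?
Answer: 61126141/9778 ≈ 6251.4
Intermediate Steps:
F = 13641/9778 (F = ¾ + (-25230/(-9778))/4 = ¾ + (-25230*(-1/9778))/4 = ¾ + (¼)*(12615/4889) = ¾ + 12615/19556 = 13641/9778 ≈ 1.3951)
b(k) = -2*k*(-102 + k)/3 (b(k) = -(k - 102)*(k + k)/3 = -(-102 + k)*2*k/3 = -2*k*(-102 + k)/3)
(b(-30) + F) + 8890 = ((⅔)*(-30)*(102 - 1*(-30)) + 13641/9778) + 8890 = ((⅔)*(-30)*(102 + 30) + 13641/9778) + 8890 = ((⅔)*(-30)*132 + 13641/9778) + 8890 = (-2640 + 13641/9778) + 8890 = -25800279/9778 + 8890 = 61126141/9778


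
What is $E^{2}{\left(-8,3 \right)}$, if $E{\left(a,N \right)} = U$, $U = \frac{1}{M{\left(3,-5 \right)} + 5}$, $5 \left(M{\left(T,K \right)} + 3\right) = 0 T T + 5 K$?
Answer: $\frac{1}{9} \approx 0.11111$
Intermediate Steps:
$M{\left(T,K \right)} = -3 + K$ ($M{\left(T,K \right)} = -3 + \frac{0 T T + 5 K}{5} = -3 + \frac{0 T + 5 K}{5} = -3 + \frac{0 + 5 K}{5} = -3 + \frac{5 K}{5} = -3 + K$)
$U = - \frac{1}{3}$ ($U = \frac{1}{\left(-3 - 5\right) + 5} = \frac{1}{-8 + 5} = \frac{1}{-3} = - \frac{1}{3} \approx -0.33333$)
$E{\left(a,N \right)} = - \frac{1}{3}$
$E^{2}{\left(-8,3 \right)} = \left(- \frac{1}{3}\right)^{2} = \frac{1}{9}$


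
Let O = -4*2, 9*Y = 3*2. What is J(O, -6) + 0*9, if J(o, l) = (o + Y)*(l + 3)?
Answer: 22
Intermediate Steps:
Y = ⅔ (Y = (3*2)/9 = (⅑)*6 = ⅔ ≈ 0.66667)
O = -8
J(o, l) = (3 + l)*(⅔ + o) (J(o, l) = (o + ⅔)*(l + 3) = (⅔ + o)*(3 + l) = (3 + l)*(⅔ + o))
J(O, -6) + 0*9 = (2 + 3*(-8) + (⅔)*(-6) - 6*(-8)) + 0*9 = (2 - 24 - 4 + 48) + 0 = 22 + 0 = 22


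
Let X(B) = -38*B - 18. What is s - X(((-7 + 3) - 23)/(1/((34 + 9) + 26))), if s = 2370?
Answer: -68406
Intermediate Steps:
X(B) = -18 - 38*B
s - X(((-7 + 3) - 23)/(1/((34 + 9) + 26))) = 2370 - (-18 - 38*((-7 + 3) - 23)/(1/((34 + 9) + 26))) = 2370 - (-18 - 38*(-4 - 23)/(1/(43 + 26))) = 2370 - (-18 - (-1026)/(1/69)) = 2370 - (-18 - (-1026)/1/69) = 2370 - (-18 - (-1026)*69) = 2370 - (-18 - 38*(-1863)) = 2370 - (-18 + 70794) = 2370 - 1*70776 = 2370 - 70776 = -68406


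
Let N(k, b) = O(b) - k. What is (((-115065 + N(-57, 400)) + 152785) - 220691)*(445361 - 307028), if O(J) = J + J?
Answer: -25192375962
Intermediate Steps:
O(J) = 2*J
N(k, b) = -k + 2*b (N(k, b) = 2*b - k = -k + 2*b)
(((-115065 + N(-57, 400)) + 152785) - 220691)*(445361 - 307028) = (((-115065 + (-1*(-57) + 2*400)) + 152785) - 220691)*(445361 - 307028) = (((-115065 + (57 + 800)) + 152785) - 220691)*138333 = (((-115065 + 857) + 152785) - 220691)*138333 = ((-114208 + 152785) - 220691)*138333 = (38577 - 220691)*138333 = -182114*138333 = -25192375962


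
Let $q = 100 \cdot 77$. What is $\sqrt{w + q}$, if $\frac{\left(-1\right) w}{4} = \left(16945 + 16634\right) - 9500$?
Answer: $2 i \sqrt{22154} \approx 297.68 i$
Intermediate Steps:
$q = 7700$
$w = -96316$ ($w = - 4 \left(\left(16945 + 16634\right) - 9500\right) = - 4 \left(33579 - 9500\right) = \left(-4\right) 24079 = -96316$)
$\sqrt{w + q} = \sqrt{-96316 + 7700} = \sqrt{-88616} = 2 i \sqrt{22154}$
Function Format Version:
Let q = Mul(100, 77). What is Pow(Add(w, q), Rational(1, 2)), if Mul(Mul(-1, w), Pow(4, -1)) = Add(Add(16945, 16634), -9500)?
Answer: Mul(2, I, Pow(22154, Rational(1, 2))) ≈ Mul(297.68, I)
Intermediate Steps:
q = 7700
w = -96316 (w = Mul(-4, Add(Add(16945, 16634), -9500)) = Mul(-4, Add(33579, -9500)) = Mul(-4, 24079) = -96316)
Pow(Add(w, q), Rational(1, 2)) = Pow(Add(-96316, 7700), Rational(1, 2)) = Pow(-88616, Rational(1, 2)) = Mul(2, I, Pow(22154, Rational(1, 2)))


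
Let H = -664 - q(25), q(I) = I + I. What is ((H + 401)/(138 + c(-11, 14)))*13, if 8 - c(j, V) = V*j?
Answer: -4069/300 ≈ -13.563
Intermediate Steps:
c(j, V) = 8 - V*j
q(I) = 2*I
H = -714 (H = -664 - 2*25 = -664 - 1*50 = -664 - 50 = -714)
((H + 401)/(138 + c(-11, 14)))*13 = ((-714 + 401)/(138 + (8 - 1*14*(-11))))*13 = -313/(138 + (8 + 154))*13 = -313/(138 + 162)*13 = -313/300*13 = -4069/300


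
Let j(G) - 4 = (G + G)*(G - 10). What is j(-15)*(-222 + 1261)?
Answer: 783406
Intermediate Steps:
j(G) = 4 + 2*G*(-10 + G) (j(G) = 4 + (G + G)*(G - 10) = 4 + (2*G)*(-10 + G) = 4 + 2*G*(-10 + G))
j(-15)*(-222 + 1261) = (4 - 20*(-15) + 2*(-15)**2)*(-222 + 1261) = (4 + 300 + 2*225)*1039 = (4 + 300 + 450)*1039 = 754*1039 = 783406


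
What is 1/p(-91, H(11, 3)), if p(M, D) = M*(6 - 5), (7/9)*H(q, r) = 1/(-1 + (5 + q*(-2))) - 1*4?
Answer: -1/91 ≈ -0.010989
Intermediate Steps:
H(q, r) = -36/7 + 9/(7*(4 - 2*q)) (H(q, r) = 9*(1/(-1 + (5 + q*(-2))) - 1*4)/7 = 9*(1/(-1 + (5 - 2*q)) - 4)/7 = 9*(1/(4 - 2*q) - 4)/7 = 9*(-4 + 1/(4 - 2*q))/7 = -36/7 + 9/(7*(4 - 2*q)))
p(M, D) = M (p(M, D) = M*1 = M)
1/p(-91, H(11, 3)) = 1/(-91) = -1/91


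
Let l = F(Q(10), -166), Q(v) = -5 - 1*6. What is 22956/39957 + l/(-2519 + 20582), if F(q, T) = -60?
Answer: 45806312/80193699 ≈ 0.57120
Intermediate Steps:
Q(v) = -11 (Q(v) = -5 - 6 = -11)
l = -60
22956/39957 + l/(-2519 + 20582) = 22956/39957 - 60/(-2519 + 20582) = 22956*(1/39957) - 60/18063 = 7652/13319 - 60*1/18063 = 7652/13319 - 20/6021 = 45806312/80193699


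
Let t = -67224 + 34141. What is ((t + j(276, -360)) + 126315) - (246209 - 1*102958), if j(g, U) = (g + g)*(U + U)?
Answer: -447459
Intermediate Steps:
t = -33083
j(g, U) = 4*U*g (j(g, U) = (2*g)*(2*U) = 4*U*g)
((t + j(276, -360)) + 126315) - (246209 - 1*102958) = ((-33083 + 4*(-360)*276) + 126315) - (246209 - 1*102958) = ((-33083 - 397440) + 126315) - (246209 - 102958) = (-430523 + 126315) - 1*143251 = -304208 - 143251 = -447459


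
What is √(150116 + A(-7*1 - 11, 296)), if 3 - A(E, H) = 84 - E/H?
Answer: √821591327/74 ≈ 387.34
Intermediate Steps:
A(E, H) = -81 + E/H (A(E, H) = 3 - (84 - E/H) = 3 + (-84 + E/H) = -81 + E/H)
√(150116 + A(-7*1 - 11, 296)) = √(150116 + (-81 + (-7*1 - 11)/296)) = √(150116 + (-81 + (-7 - 11)*(1/296))) = √(150116 + (-81 - 18*1/296)) = √(150116 + (-81 - 9/148)) = √(150116 - 11997/148) = √(22205171/148) = √821591327/74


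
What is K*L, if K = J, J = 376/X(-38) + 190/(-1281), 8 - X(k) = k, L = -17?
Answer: -4019786/29463 ≈ -136.44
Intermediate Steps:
X(k) = 8 - k
J = 236458/29463 (J = 376/(8 - 1*(-38)) + 190/(-1281) = 376/(8 + 38) + 190*(-1/1281) = 376/46 - 190/1281 = 376*(1/46) - 190/1281 = 188/23 - 190/1281 = 236458/29463 ≈ 8.0256)
K = 236458/29463 ≈ 8.0256
K*L = (236458/29463)*(-17) = -4019786/29463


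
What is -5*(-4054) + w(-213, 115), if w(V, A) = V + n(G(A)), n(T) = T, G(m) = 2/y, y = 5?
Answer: 100287/5 ≈ 20057.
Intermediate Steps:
G(m) = ⅖ (G(m) = 2/5 = 2*(⅕) = ⅖)
w(V, A) = ⅖ + V (w(V, A) = V + ⅖ = ⅖ + V)
-5*(-4054) + w(-213, 115) = -5*(-4054) + (⅖ - 213) = 20270 - 1063/5 = 100287/5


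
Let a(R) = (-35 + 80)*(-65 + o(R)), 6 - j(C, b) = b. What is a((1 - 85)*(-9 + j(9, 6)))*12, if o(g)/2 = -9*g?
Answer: -7383420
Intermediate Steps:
j(C, b) = 6 - b
o(g) = -18*g (o(g) = 2*(-9*g) = -18*g)
a(R) = -2925 - 810*R (a(R) = (-35 + 80)*(-65 - 18*R) = 45*(-65 - 18*R) = -2925 - 810*R)
a((1 - 85)*(-9 + j(9, 6)))*12 = (-2925 - 810*(1 - 85)*(-9 + (6 - 1*6)))*12 = (-2925 - (-68040)*(-9 + (6 - 6)))*12 = (-2925 - (-68040)*(-9 + 0))*12 = (-2925 - (-68040)*(-9))*12 = (-2925 - 810*756)*12 = (-2925 - 612360)*12 = -615285*12 = -7383420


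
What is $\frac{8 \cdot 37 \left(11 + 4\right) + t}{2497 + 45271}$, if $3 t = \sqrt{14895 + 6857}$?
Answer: $\frac{555}{5971} + \frac{\sqrt{5438}}{71652} \approx 0.093978$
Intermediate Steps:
$t = \frac{2 \sqrt{5438}}{3}$ ($t = \frac{\sqrt{14895 + 6857}}{3} = \frac{\sqrt{21752}}{3} = \frac{2 \sqrt{5438}}{3} \approx 49.162$)
$\frac{8 \cdot 37 \left(11 + 4\right) + t}{2497 + 45271} = \frac{8 \cdot 37 \left(11 + 4\right) + \frac{2 \sqrt{5438}}{3}}{2497 + 45271} = \frac{296 \cdot 15 + \frac{2 \sqrt{5438}}{3}}{47768} = \left(4440 + \frac{2 \sqrt{5438}}{3}\right) \frac{1}{47768} = \frac{555}{5971} + \frac{\sqrt{5438}}{71652}$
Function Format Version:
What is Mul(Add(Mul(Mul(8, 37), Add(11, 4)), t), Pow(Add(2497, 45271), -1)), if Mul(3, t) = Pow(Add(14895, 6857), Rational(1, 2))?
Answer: Add(Rational(555, 5971), Mul(Rational(1, 71652), Pow(5438, Rational(1, 2)))) ≈ 0.093978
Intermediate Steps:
t = Mul(Rational(2, 3), Pow(5438, Rational(1, 2))) (t = Mul(Rational(1, 3), Pow(Add(14895, 6857), Rational(1, 2))) = Mul(Rational(1, 3), Pow(21752, Rational(1, 2))) = Mul(Rational(1, 3), Mul(2, Pow(5438, Rational(1, 2)))) = Mul(Rational(2, 3), Pow(5438, Rational(1, 2))) ≈ 49.162)
Mul(Add(Mul(Mul(8, 37), Add(11, 4)), t), Pow(Add(2497, 45271), -1)) = Mul(Add(Mul(Mul(8, 37), Add(11, 4)), Mul(Rational(2, 3), Pow(5438, Rational(1, 2)))), Pow(Add(2497, 45271), -1)) = Mul(Add(Mul(296, 15), Mul(Rational(2, 3), Pow(5438, Rational(1, 2)))), Pow(47768, -1)) = Mul(Add(4440, Mul(Rational(2, 3), Pow(5438, Rational(1, 2)))), Rational(1, 47768)) = Add(Rational(555, 5971), Mul(Rational(1, 71652), Pow(5438, Rational(1, 2))))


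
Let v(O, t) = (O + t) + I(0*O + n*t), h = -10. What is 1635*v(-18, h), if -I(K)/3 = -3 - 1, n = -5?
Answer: -26160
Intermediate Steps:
I(K) = 12 (I(K) = -3*(-3 - 1) = -3*(-4) = 12)
v(O, t) = 12 + O + t (v(O, t) = (O + t) + 12 = 12 + O + t)
1635*v(-18, h) = 1635*(12 - 18 - 10) = 1635*(-16) = -26160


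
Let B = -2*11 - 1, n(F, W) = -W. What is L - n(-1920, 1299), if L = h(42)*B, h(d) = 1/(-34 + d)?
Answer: 10369/8 ≈ 1296.1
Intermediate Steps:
B = -23 (B = -22 - 1 = -23)
L = -23/8 (L = -23/(-34 + 42) = -23/8 ≈ -2.8750)
L - n(-1920, 1299) = -23/8 - (-1)*1299 = -23/8 - 1*(-1299) = -23/8 + 1299 = 10369/8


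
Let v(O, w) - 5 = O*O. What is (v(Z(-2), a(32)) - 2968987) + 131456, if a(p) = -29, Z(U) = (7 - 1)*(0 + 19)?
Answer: -2824530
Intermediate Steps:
Z(U) = 114 (Z(U) = 6*19 = 114)
v(O, w) = 5 + O² (v(O, w) = 5 + O*O = 5 + O²)
(v(Z(-2), a(32)) - 2968987) + 131456 = ((5 + 114²) - 2968987) + 131456 = ((5 + 12996) - 2968987) + 131456 = (13001 - 2968987) + 131456 = -2955986 + 131456 = -2824530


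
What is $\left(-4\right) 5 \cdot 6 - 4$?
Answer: $-124$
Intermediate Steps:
$\left(-4\right) 5 \cdot 6 - 4 = \left(-20\right) 6 - 4 = -120 - 4 = -124$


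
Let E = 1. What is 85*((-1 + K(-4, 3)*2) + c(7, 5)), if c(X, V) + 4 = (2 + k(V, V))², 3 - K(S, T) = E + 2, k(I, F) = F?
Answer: 3740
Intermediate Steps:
K(S, T) = 0 (K(S, T) = 3 - (1 + 2) = 3 - 1*3 = 3 - 3 = 0)
c(X, V) = -4 + (2 + V)²
85*((-1 + K(-4, 3)*2) + c(7, 5)) = 85*((-1 + 0*2) + 5*(4 + 5)) = 85*((-1 + 0) + 5*9) = 85*(-1 + 45) = 85*44 = 3740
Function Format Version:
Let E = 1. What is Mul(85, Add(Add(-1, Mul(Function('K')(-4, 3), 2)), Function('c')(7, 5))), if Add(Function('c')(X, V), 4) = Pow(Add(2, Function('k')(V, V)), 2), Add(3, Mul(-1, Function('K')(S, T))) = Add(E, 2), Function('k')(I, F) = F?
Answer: 3740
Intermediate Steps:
Function('K')(S, T) = 0 (Function('K')(S, T) = Add(3, Mul(-1, Add(1, 2))) = Add(3, Mul(-1, 3)) = Add(3, -3) = 0)
Function('c')(X, V) = Add(-4, Pow(Add(2, V), 2))
Mul(85, Add(Add(-1, Mul(Function('K')(-4, 3), 2)), Function('c')(7, 5))) = Mul(85, Add(Add(-1, Mul(0, 2)), Mul(5, Add(4, 5)))) = Mul(85, Add(Add(-1, 0), Mul(5, 9))) = Mul(85, Add(-1, 45)) = Mul(85, 44) = 3740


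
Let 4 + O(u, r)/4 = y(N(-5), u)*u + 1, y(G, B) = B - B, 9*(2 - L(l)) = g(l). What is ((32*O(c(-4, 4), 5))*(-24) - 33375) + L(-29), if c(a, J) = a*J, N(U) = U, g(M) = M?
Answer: -217384/9 ≈ -24154.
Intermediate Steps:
L(l) = 2 - l/9
c(a, J) = J*a
y(G, B) = 0
O(u, r) = -12 (O(u, r) = -16 + 4*(0*u + 1) = -16 + 4*(0 + 1) = -16 + 4*1 = -16 + 4 = -12)
((32*O(c(-4, 4), 5))*(-24) - 33375) + L(-29) = ((32*(-12))*(-24) - 33375) + (2 - 1/9*(-29)) = (-384*(-24) - 33375) + (2 + 29/9) = (9216 - 33375) + 47/9 = -24159 + 47/9 = -217384/9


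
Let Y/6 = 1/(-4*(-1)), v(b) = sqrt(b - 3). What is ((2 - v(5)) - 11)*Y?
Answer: -27/2 - 3*sqrt(2)/2 ≈ -15.621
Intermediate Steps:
v(b) = sqrt(-3 + b)
Y = 3/2 (Y = 6/((-4*(-1))) = 6/4 = 6*(1/4) = 3/2 ≈ 1.5000)
((2 - v(5)) - 11)*Y = ((2 - sqrt(-3 + 5)) - 11)*(3/2) = ((2 - sqrt(2)) - 11)*(3/2) = (-9 - sqrt(2))*(3/2) = -27/2 - 3*sqrt(2)/2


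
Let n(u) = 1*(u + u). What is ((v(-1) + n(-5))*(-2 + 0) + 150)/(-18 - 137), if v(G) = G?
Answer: -172/155 ≈ -1.1097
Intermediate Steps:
n(u) = 2*u (n(u) = 1*(2*u) = 2*u)
((v(-1) + n(-5))*(-2 + 0) + 150)/(-18 - 137) = ((-1 + 2*(-5))*(-2 + 0) + 150)/(-18 - 137) = ((-1 - 10)*(-2) + 150)/(-155) = (-11*(-2) + 150)*(-1/155) = (22 + 150)*(-1/155) = 172*(-1/155) = -172/155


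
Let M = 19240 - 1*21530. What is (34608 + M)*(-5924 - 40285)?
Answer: -1493382462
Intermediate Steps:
M = -2290 (M = 19240 - 21530 = -2290)
(34608 + M)*(-5924 - 40285) = (34608 - 2290)*(-5924 - 40285) = 32318*(-46209) = -1493382462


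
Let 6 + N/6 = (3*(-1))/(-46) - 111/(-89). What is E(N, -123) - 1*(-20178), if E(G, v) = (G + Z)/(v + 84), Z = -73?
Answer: 1611077278/79833 ≈ 20181.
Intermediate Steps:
N = -57573/2047 (N = -36 + 6*((3*(-1))/(-46) - 111/(-89)) = -36 + 6*(-3*(-1/46) - 111*(-1/89)) = -36 + 6*(3/46 + 111/89) = -36 + 6*(5373/4094) = -36 + 16119/2047 = -57573/2047 ≈ -28.126)
E(G, v) = (-73 + G)/(84 + v) (E(G, v) = (G - 73)/(v + 84) = (-73 + G)/(84 + v))
E(N, -123) - 1*(-20178) = (-73 - 57573/2047)/(84 - 123) - 1*(-20178) = -207004/2047/(-39) + 20178 = -1/39*(-207004/2047) + 20178 = 207004/79833 + 20178 = 1611077278/79833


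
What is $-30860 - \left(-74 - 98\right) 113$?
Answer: $-11424$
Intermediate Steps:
$-30860 - \left(-74 - 98\right) 113 = -30860 - \left(-172\right) 113 = -30860 - -19436 = -30860 + 19436 = -11424$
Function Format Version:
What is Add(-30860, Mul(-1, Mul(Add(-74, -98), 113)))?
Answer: -11424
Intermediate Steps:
Add(-30860, Mul(-1, Mul(Add(-74, -98), 113))) = Add(-30860, Mul(-1, Mul(-172, 113))) = Add(-30860, Mul(-1, -19436)) = Add(-30860, 19436) = -11424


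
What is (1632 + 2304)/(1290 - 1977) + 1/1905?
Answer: -2499131/436245 ≈ -5.7287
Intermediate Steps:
(1632 + 2304)/(1290 - 1977) + 1/1905 = 3936/(-687) + 1/1905 = 3936*(-1/687) + 1/1905 = -1312/229 + 1/1905 = -2499131/436245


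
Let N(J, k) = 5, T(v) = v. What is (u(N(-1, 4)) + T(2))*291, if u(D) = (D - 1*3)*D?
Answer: 3492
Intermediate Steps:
u(D) = D*(-3 + D) (u(D) = (D - 3)*D = (-3 + D)*D = D*(-3 + D))
(u(N(-1, 4)) + T(2))*291 = (5*(-3 + 5) + 2)*291 = (5*2 + 2)*291 = (10 + 2)*291 = 12*291 = 3492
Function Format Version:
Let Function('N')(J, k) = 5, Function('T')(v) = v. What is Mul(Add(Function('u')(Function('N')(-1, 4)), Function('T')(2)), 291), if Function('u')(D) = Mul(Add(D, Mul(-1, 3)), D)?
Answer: 3492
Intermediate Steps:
Function('u')(D) = Mul(D, Add(-3, D)) (Function('u')(D) = Mul(Add(D, -3), D) = Mul(Add(-3, D), D) = Mul(D, Add(-3, D)))
Mul(Add(Function('u')(Function('N')(-1, 4)), Function('T')(2)), 291) = Mul(Add(Mul(5, Add(-3, 5)), 2), 291) = Mul(Add(Mul(5, 2), 2), 291) = Mul(Add(10, 2), 291) = Mul(12, 291) = 3492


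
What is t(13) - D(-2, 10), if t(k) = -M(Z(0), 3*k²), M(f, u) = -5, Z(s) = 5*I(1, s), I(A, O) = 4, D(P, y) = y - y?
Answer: 5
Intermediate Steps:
D(P, y) = 0
Z(s) = 20 (Z(s) = 5*4 = 20)
t(k) = 5 (t(k) = -1*(-5) = 5)
t(13) - D(-2, 10) = 5 - 1*0 = 5 + 0 = 5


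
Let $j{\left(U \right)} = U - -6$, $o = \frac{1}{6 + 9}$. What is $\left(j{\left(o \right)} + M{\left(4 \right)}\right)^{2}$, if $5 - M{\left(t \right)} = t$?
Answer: $\frac{11236}{225} \approx 49.938$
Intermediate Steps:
$M{\left(t \right)} = 5 - t$
$o = \frac{1}{15} \approx 0.066667$
$j{\left(U \right)} = 6 + U$ ($j{\left(U \right)} = U + 6 = 6 + U$)
$\left(j{\left(o \right)} + M{\left(4 \right)}\right)^{2} = \left(\left(6 + \frac{1}{15}\right) + \left(5 - 4\right)\right)^{2} = \left(\frac{91}{15} + \left(5 - 4\right)\right)^{2} = \left(\frac{91}{15} + 1\right)^{2} = \left(\frac{106}{15}\right)^{2} = \frac{11236}{225}$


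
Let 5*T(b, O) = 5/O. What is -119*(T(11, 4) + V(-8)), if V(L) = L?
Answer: 3689/4 ≈ 922.25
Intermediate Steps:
T(b, O) = 1/O (T(b, O) = (5/O)/5 = 1/O)
-119*(T(11, 4) + V(-8)) = -119*(1/4 - 8) = -119*(¼ - 8) = -119*(-31/4) = 3689/4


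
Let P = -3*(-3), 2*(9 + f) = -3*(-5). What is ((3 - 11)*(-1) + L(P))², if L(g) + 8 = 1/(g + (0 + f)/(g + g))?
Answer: 144/11449 ≈ 0.012578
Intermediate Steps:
f = -3/2 (f = -9 + (-3*(-5))/2 = -9 + (½)*15 = -9 + 15/2 = -3/2 ≈ -1.5000)
P = 9
L(g) = -8 + 1/(g - 3/(4*g)) (L(g) = -8 + 1/(g + (0 - 3/2)/(g + g)) = -8 + 1/(g - 3*1/(2*g)/2) = -8 + 1/(g - 3/(4*g)))
((3 - 11)*(-1) + L(P))² = ((3 - 11)*(-1) + 4*(6 + 9 - 8*9²)/(-3 + 4*9²))² = (-8*(-1) + 4*(6 + 9 - 8*81)/(-3 + 4*81))² = (8 + 4*(6 + 9 - 648)/(-3 + 324))² = (8 + 4*(-633)/321)² = (8 + 4*(1/321)*(-633))² = (8 - 844/107)² = (12/107)² = 144/11449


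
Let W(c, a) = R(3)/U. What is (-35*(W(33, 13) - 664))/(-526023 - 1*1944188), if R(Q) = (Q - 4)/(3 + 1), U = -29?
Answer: -2695805/286544476 ≈ -0.0094080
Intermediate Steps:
R(Q) = -1 + Q/4 (R(Q) = (-4 + Q)/4 = (-4 + Q)*(1/4) = -1 + Q/4)
W(c, a) = 1/116 (W(c, a) = (-1 + (1/4)*3)/(-29) = (-1 + 3/4)*(-1/29) = -1/4*(-1/29) = 1/116)
(-35*(W(33, 13) - 664))/(-526023 - 1*1944188) = (-35*(1/116 - 664))/(-526023 - 1*1944188) = (-35*(-77023/116))/(-526023 - 1944188) = (2695805/116)/(-2470211) = (2695805/116)*(-1/2470211) = -2695805/286544476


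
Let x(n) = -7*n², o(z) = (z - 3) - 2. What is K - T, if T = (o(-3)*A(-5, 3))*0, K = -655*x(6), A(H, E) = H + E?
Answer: 165060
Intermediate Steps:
A(H, E) = E + H
o(z) = -5 + z (o(z) = (-3 + z) - 2 = -5 + z)
K = 165060 (K = -(-4585)*6² = -(-4585)*36 = -655*(-252) = 165060)
T = 0 (T = ((-5 - 3)*(3 - 5))*0 = -8*(-2)*0 = 16*0 = 0)
K - T = 165060 - 1*0 = 165060 + 0 = 165060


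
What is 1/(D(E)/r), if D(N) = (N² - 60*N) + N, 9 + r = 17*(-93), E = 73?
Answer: -795/511 ≈ -1.5558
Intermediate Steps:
r = -1590 (r = -9 + 17*(-93) = -9 - 1581 = -1590)
D(N) = N² - 59*N
1/(D(E)/r) = 1/((73*(-59 + 73))/(-1590)) = 1/((73*14)*(-1/1590)) = 1/(1022*(-1/1590)) = 1/(-511/795) = -795/511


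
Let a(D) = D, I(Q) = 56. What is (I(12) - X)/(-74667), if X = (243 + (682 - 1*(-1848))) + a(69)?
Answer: 2786/74667 ≈ 0.037312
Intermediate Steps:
X = 2842 (X = (243 + (682 - 1*(-1848))) + 69 = (243 + (682 + 1848)) + 69 = (243 + 2530) + 69 = 2773 + 69 = 2842)
(I(12) - X)/(-74667) = (56 - 1*2842)/(-74667) = (56 - 2842)*(-1/74667) = -2786*(-1/74667) = 2786/74667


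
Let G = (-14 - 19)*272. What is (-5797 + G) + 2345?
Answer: -12428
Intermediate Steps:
G = -8976 (G = -33*272 = -8976)
(-5797 + G) + 2345 = (-5797 - 8976) + 2345 = -14773 + 2345 = -12428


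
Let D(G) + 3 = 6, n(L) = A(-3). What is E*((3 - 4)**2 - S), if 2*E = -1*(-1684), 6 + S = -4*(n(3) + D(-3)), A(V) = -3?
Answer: 5894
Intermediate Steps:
n(L) = -3
D(G) = 3 (D(G) = -3 + 6 = 3)
S = -6 (S = -6 - 4*(-3 + 3) = -6 - 4*0 = -6 + 0 = -6)
E = 842 (E = (-1*(-1684))/2 = (1/2)*1684 = 842)
E*((3 - 4)**2 - S) = 842*((3 - 4)**2 - (-6)) = 842*((-1)**2 - 1*(-6)) = 842*(1 + 6) = 842*7 = 5894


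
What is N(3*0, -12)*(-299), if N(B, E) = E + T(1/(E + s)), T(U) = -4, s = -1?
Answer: 4784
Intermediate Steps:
N(B, E) = -4 + E (N(B, E) = E - 4 = -4 + E)
N(3*0, -12)*(-299) = (-4 - 12)*(-299) = -16*(-299) = 4784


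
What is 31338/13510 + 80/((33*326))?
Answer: 84553751/36335145 ≈ 2.3271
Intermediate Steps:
31338/13510 + 80/((33*326)) = 31338*(1/13510) + 80/10758 = 15669/6755 + 80*(1/10758) = 15669/6755 + 40/5379 = 84553751/36335145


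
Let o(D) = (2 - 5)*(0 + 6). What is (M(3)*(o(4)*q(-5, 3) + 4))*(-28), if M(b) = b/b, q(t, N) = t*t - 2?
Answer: 11480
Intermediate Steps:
q(t, N) = -2 + t² (q(t, N) = t² - 2 = -2 + t²)
o(D) = -18 (o(D) = -3*6 = -18)
M(b) = 1
(M(3)*(o(4)*q(-5, 3) + 4))*(-28) = (1*(-18*(-2 + (-5)²) + 4))*(-28) = (1*(-18*(-2 + 25) + 4))*(-28) = (1*(-18*23 + 4))*(-28) = (1*(-414 + 4))*(-28) = (1*(-410))*(-28) = -410*(-28) = 11480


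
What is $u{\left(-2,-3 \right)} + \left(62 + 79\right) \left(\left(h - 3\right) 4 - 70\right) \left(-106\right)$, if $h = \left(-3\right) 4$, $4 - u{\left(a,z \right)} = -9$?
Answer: $1942993$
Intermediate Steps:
$u{\left(a,z \right)} = 13$ ($u{\left(a,z \right)} = 4 - -9 = 4 + 9 = 13$)
$h = -12$
$u{\left(-2,-3 \right)} + \left(62 + 79\right) \left(\left(h - 3\right) 4 - 70\right) \left(-106\right) = 13 + \left(62 + 79\right) \left(\left(-12 - 3\right) 4 - 70\right) \left(-106\right) = 13 + 141 \left(\left(-15\right) 4 - 70\right) \left(-106\right) = 13 + 141 \left(-60 - 70\right) \left(-106\right) = 13 + 141 \left(-130\right) \left(-106\right) = 13 - -1942980 = 13 + 1942980 = 1942993$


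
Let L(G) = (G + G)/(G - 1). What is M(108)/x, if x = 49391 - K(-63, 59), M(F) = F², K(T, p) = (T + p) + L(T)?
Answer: 124416/526859 ≈ 0.23615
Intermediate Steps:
L(G) = 2*G/(-1 + G) (L(G) = (2*G)/(-1 + G) = 2*G/(-1 + G))
K(T, p) = T + p + 2*T/(-1 + T) (K(T, p) = (T + p) + 2*T/(-1 + T) = T + p + 2*T/(-1 + T))
x = 1580577/32 (x = 49391 - (2*(-63) + (-1 - 63)*(-63 + 59))/(-1 - 63) = 49391 - (-126 - 64*(-4))/(-64) = 49391 - (-1)*(-126 + 256)/64 = 49391 - (-1)*130/64 = 49391 - 1*(-65/32) = 49391 + 65/32 = 1580577/32 ≈ 49393.)
M(108)/x = 108²/(1580577/32) = 11664*(32/1580577) = 124416/526859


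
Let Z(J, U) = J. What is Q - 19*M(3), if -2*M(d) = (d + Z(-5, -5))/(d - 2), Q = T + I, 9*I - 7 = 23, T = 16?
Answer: ⅓ ≈ 0.33333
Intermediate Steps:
I = 10/3 (I = 7/9 + (⅑)*23 = 7/9 + 23/9 = 10/3 ≈ 3.3333)
Q = 58/3 (Q = 16 + 10/3 = 58/3 ≈ 19.333)
M(d) = -(-5 + d)/(2*(-2 + d)) (M(d) = -(d - 5)/(2*(d - 2)) = -(-5 + d)/(2*(-2 + d)))
Q - 19*M(3) = 58/3 - 19*(5 - 1*3)/(2*(-2 + 3)) = 58/3 - 19*(5 - 3)/(2*1) = 58/3 - 19*2/2 = 58/3 - 19*1 = 58/3 - 19 = ⅓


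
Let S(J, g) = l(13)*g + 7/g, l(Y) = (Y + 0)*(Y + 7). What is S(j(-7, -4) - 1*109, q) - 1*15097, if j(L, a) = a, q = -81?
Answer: -2928724/81 ≈ -36157.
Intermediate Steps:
l(Y) = Y*(7 + Y)
S(J, g) = 7/g + 260*g (S(J, g) = (13*(7 + 13))*g + 7/g = (13*20)*g + 7/g = 260*g + 7/g = 7/g + 260*g)
S(j(-7, -4) - 1*109, q) - 1*15097 = (7/(-81) + 260*(-81)) - 1*15097 = (7*(-1/81) - 21060) - 15097 = (-7/81 - 21060) - 15097 = -1705867/81 - 15097 = -2928724/81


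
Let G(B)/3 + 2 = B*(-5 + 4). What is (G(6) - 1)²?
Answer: 625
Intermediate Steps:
G(B) = -6 - 3*B (G(B) = -6 + 3*(B*(-5 + 4)) = -6 + 3*(B*(-1)) = -6 + 3*(-B) = -6 - 3*B)
(G(6) - 1)² = ((-6 - 3*6) - 1)² = ((-6 - 18) - 1)² = (-24 - 1)² = (-25)² = 625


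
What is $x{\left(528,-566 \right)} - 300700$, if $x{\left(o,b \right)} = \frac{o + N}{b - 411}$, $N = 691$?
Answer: $- \frac{293785119}{977} \approx -3.007 \cdot 10^{5}$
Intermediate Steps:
$x{\left(o,b \right)} = \frac{691 + o}{-411 + b}$ ($x{\left(o,b \right)} = \frac{o + 691}{b - 411} = \frac{691 + o}{-411 + b}$)
$x{\left(528,-566 \right)} - 300700 = \frac{691 + 528}{-411 - 566} - 300700 = \frac{1}{-977} \cdot 1219 - 300700 = \left(- \frac{1}{977}\right) 1219 - 300700 = - \frac{1219}{977} - 300700 = - \frac{293785119}{977}$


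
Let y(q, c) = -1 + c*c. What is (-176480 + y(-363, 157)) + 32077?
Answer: -119755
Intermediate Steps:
y(q, c) = -1 + c²
(-176480 + y(-363, 157)) + 32077 = (-176480 + (-1 + 157²)) + 32077 = (-176480 + (-1 + 24649)) + 32077 = (-176480 + 24648) + 32077 = -151832 + 32077 = -119755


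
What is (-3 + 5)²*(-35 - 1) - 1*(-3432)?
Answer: 3288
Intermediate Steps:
(-3 + 5)²*(-35 - 1) - 1*(-3432) = 2²*(-36) + 3432 = 4*(-36) + 3432 = -144 + 3432 = 3288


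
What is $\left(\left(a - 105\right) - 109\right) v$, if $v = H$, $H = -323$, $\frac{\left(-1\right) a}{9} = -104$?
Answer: $-233206$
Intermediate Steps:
$a = 936$ ($a = \left(-9\right) \left(-104\right) = 936$)
$v = -323$
$\left(\left(a - 105\right) - 109\right) v = \left(\left(936 - 105\right) - 109\right) \left(-323\right) = \left(831 - 109\right) \left(-323\right) = 722 \left(-323\right) = -233206$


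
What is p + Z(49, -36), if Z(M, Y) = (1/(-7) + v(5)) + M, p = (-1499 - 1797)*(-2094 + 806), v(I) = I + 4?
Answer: 29717141/7 ≈ 4.2453e+6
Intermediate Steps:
v(I) = 4 + I
p = 4245248 (p = -3296*(-1288) = 4245248)
Z(M, Y) = 62/7 + M (Z(M, Y) = (1/(-7) + (4 + 5)) + M = (-⅐ + 9) + M = 62/7 + M)
p + Z(49, -36) = 4245248 + (62/7 + 49) = 4245248 + 405/7 = 29717141/7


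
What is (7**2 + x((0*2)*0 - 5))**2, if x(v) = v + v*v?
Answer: 4761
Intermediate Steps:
x(v) = v + v**2
(7**2 + x((0*2)*0 - 5))**2 = (7**2 + ((0*2)*0 - 5)*(1 + ((0*2)*0 - 5)))**2 = (49 + (0*0 - 5)*(1 + (0*0 - 5)))**2 = (49 + (0 - 5)*(1 + (0 - 5)))**2 = (49 - 5*(1 - 5))**2 = (49 - 5*(-4))**2 = (49 + 20)**2 = 69**2 = 4761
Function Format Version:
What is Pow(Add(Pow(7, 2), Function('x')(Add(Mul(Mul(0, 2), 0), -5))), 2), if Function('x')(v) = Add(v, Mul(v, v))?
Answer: 4761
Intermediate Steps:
Function('x')(v) = Add(v, Pow(v, 2))
Pow(Add(Pow(7, 2), Function('x')(Add(Mul(Mul(0, 2), 0), -5))), 2) = Pow(Add(Pow(7, 2), Mul(Add(Mul(Mul(0, 2), 0), -5), Add(1, Add(Mul(Mul(0, 2), 0), -5)))), 2) = Pow(Add(49, Mul(Add(Mul(0, 0), -5), Add(1, Add(Mul(0, 0), -5)))), 2) = Pow(Add(49, Mul(Add(0, -5), Add(1, Add(0, -5)))), 2) = Pow(Add(49, Mul(-5, Add(1, -5))), 2) = Pow(Add(49, Mul(-5, -4)), 2) = Pow(Add(49, 20), 2) = Pow(69, 2) = 4761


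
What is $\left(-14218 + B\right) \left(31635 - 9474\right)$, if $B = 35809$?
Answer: $478478151$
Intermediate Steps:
$\left(-14218 + B\right) \left(31635 - 9474\right) = \left(-14218 + 35809\right) \left(31635 - 9474\right) = 21591 \cdot 22161 = 478478151$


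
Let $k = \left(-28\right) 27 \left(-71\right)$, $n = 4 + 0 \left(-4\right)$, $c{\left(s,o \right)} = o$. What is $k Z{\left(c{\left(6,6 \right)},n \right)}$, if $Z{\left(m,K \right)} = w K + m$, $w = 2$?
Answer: $751464$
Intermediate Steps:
$n = 4$ ($n = 4 + 0 = 4$)
$Z{\left(m,K \right)} = m + 2 K$ ($Z{\left(m,K \right)} = 2 K + m = m + 2 K$)
$k = 53676$ ($k = \left(-756\right) \left(-71\right) = 53676$)
$k Z{\left(c{\left(6,6 \right)},n \right)} = 53676 \left(6 + 2 \cdot 4\right) = 53676 \left(6 + 8\right) = 53676 \cdot 14 = 751464$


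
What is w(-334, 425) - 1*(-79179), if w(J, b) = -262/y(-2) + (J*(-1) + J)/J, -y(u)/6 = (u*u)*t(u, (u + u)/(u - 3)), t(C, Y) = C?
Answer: 1900165/24 ≈ 79174.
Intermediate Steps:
y(u) = -6*u³ (y(u) = -6*u*u*u = -6*u²*u = -6*u³)
w(J, b) = -131/24 (w(J, b) = -262/((-6*(-2)³)) + (J*(-1) + J)/J = -262/((-6*(-8))) + (-J + J)/J = -262/48 + 0/J = -262*1/48 + 0 = -131/24 + 0 = -131/24)
w(-334, 425) - 1*(-79179) = -131/24 - 1*(-79179) = -131/24 + 79179 = 1900165/24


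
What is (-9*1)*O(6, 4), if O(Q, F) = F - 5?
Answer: 9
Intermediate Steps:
O(Q, F) = -5 + F
(-9*1)*O(6, 4) = (-9*1)*(-5 + 4) = -9*(-1) = 9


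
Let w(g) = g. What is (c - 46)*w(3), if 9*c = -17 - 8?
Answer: -439/3 ≈ -146.33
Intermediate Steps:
c = -25/9 (c = (-17 - 8)/9 = (⅑)*(-25) = -25/9 ≈ -2.7778)
(c - 46)*w(3) = (-25/9 - 46)*3 = -439/9*3 = -439/3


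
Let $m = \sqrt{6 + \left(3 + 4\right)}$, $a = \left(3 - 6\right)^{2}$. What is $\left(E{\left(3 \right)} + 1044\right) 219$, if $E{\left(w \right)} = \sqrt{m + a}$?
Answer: $228636 + 219 \sqrt{9 + \sqrt{13}} \approx 2.2941 \cdot 10^{5}$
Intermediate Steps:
$a = 9$ ($a = \left(3 - 6\right)^{2} = \left(-3\right)^{2} = 9$)
$m = \sqrt{13}$ ($m = \sqrt{6 + 7} = \sqrt{13} \approx 3.6056$)
$E{\left(w \right)} = \sqrt{9 + \sqrt{13}}$ ($E{\left(w \right)} = \sqrt{\sqrt{13} + 9} = \sqrt{9 + \sqrt{13}}$)
$\left(E{\left(3 \right)} + 1044\right) 219 = \left(\sqrt{9 + \sqrt{13}} + 1044\right) 219 = \left(1044 + \sqrt{9 + \sqrt{13}}\right) 219 = 228636 + 219 \sqrt{9 + \sqrt{13}}$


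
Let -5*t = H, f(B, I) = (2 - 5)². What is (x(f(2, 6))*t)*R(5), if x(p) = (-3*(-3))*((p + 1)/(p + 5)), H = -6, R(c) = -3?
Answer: -162/7 ≈ -23.143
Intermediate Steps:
f(B, I) = 9 (f(B, I) = (-3)² = 9)
t = 6/5 (t = -⅕*(-6) = 6/5 ≈ 1.2000)
x(p) = 9*(1 + p)/(5 + p) (x(p) = 9*((1 + p)/(5 + p)) = 9*(1 + p)/(5 + p))
(x(f(2, 6))*t)*R(5) = ((9*(1 + 9)/(5 + 9))*(6/5))*(-3) = ((9*10/14)*(6/5))*(-3) = ((9*(1/14)*10)*(6/5))*(-3) = ((45/7)*(6/5))*(-3) = (54/7)*(-3) = -162/7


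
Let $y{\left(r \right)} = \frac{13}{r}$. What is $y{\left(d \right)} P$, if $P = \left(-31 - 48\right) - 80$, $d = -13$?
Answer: $159$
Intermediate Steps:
$P = -159$ ($P = \left(-31 - 48\right) - 80 = -79 - 80 = -159$)
$y{\left(d \right)} P = \frac{13}{-13} \left(-159\right) = 13 \left(- \frac{1}{13}\right) \left(-159\right) = \left(-1\right) \left(-159\right) = 159$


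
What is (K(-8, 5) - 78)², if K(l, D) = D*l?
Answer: 13924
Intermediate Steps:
(K(-8, 5) - 78)² = (5*(-8) - 78)² = (-40 - 78)² = (-118)² = 13924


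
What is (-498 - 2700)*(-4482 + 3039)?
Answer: 4614714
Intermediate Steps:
(-498 - 2700)*(-4482 + 3039) = -3198*(-1443) = 4614714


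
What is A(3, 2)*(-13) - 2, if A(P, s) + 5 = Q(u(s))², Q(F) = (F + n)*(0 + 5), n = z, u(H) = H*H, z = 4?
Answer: -20737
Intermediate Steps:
u(H) = H²
n = 4
Q(F) = 20 + 5*F (Q(F) = (F + 4)*(0 + 5) = (4 + F)*5 = 20 + 5*F)
A(P, s) = -5 + (20 + 5*s²)²
A(3, 2)*(-13) - 2 = (-5 + 25*(4 + 2²)²)*(-13) - 2 = (-5 + 25*(4 + 4)²)*(-13) - 2 = (-5 + 25*8²)*(-13) - 2 = (-5 + 25*64)*(-13) - 2 = (-5 + 1600)*(-13) - 2 = 1595*(-13) - 2 = -20735 - 2 = -20737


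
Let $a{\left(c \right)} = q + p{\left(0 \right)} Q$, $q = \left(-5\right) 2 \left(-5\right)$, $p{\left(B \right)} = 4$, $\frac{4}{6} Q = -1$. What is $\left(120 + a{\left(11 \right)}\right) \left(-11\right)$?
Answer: $-1804$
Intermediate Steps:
$Q = - \frac{3}{2}$ ($Q = \frac{3}{2} \left(-1\right) = - \frac{3}{2} \approx -1.5$)
$q = 50$ ($q = \left(-10\right) \left(-5\right) = 50$)
$a{\left(c \right)} = 44$ ($a{\left(c \right)} = 50 + 4 \left(- \frac{3}{2}\right) = 50 - 6 = 44$)
$\left(120 + a{\left(11 \right)}\right) \left(-11\right) = \left(120 + 44\right) \left(-11\right) = 164 \left(-11\right) = -1804$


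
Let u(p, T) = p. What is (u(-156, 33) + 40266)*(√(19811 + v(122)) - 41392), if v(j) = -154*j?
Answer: -1660233120 + 40110*√1023 ≈ -1.6589e+9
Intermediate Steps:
(u(-156, 33) + 40266)*(√(19811 + v(122)) - 41392) = (-156 + 40266)*(√(19811 - 154*122) - 41392) = 40110*(√(19811 - 18788) - 41392) = 40110*(√1023 - 41392) = 40110*(-41392 + √1023) = -1660233120 + 40110*√1023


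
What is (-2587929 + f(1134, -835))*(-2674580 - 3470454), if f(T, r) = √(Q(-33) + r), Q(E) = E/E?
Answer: 15902911694586 - 6145034*I*√834 ≈ 1.5903e+13 - 1.7746e+8*I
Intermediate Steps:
Q(E) = 1
f(T, r) = √(1 + r)
(-2587929 + f(1134, -835))*(-2674580 - 3470454) = (-2587929 + √(1 - 835))*(-2674580 - 3470454) = (-2587929 + √(-834))*(-6145034) = (-2587929 + I*√834)*(-6145034) = 15902911694586 - 6145034*I*√834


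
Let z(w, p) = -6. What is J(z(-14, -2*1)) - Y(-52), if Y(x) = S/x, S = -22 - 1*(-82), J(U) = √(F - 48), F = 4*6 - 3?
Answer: 15/13 + 3*I*√3 ≈ 1.1538 + 5.1962*I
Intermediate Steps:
F = 21 (F = 24 - 3 = 21)
J(U) = 3*I*√3 (J(U) = √(21 - 48) = √(-27) = 3*I*√3)
S = 60 (S = -22 + 82 = 60)
Y(x) = 60/x
J(z(-14, -2*1)) - Y(-52) = 3*I*√3 - 60/(-52) = 3*I*√3 - 60*(-1)/52 = 3*I*√3 - 1*(-15/13) = 3*I*√3 + 15/13 = 15/13 + 3*I*√3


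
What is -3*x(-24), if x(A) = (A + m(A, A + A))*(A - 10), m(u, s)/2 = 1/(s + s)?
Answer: -19601/8 ≈ -2450.1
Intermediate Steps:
m(u, s) = 1/s (m(u, s) = 2/(s + s) = 2/((2*s)) = 2*(1/(2*s)) = 1/s)
x(A) = (-10 + A)*(A + 1/(2*A)) (x(A) = (A + 1/(A + A))*(A - 10) = (A + 1/(2*A))*(-10 + A) = (-10 + A)*(A + 1/(2*A)))
-3*x(-24) = -3*(1/2 + (-24)**2 - 10*(-24) - 5/(-24)) = -3*(1/2 + 576 + 240 - 5*(-1/24)) = -3*(1/2 + 576 + 240 + 5/24) = -3*19601/24 = -19601/8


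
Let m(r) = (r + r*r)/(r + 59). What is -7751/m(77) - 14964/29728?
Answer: -3928403599/22318296 ≈ -176.02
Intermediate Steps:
m(r) = (r + r²)/(59 + r)
-7751/m(77) - 14964/29728 = -7751*(59 + 77)/(77*(1 + 77)) - 14964/29728 = -7751/(77*78/136) - 14964*1/29728 = -7751/(77*(1/136)*78) - 3741/7432 = -7751/3003/68 - 3741/7432 = -7751*68/3003 - 3741/7432 = -527068/3003 - 3741/7432 = -3928403599/22318296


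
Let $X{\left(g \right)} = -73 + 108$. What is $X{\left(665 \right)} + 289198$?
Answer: $289233$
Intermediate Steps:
$X{\left(g \right)} = 35$
$X{\left(665 \right)} + 289198 = 35 + 289198 = 289233$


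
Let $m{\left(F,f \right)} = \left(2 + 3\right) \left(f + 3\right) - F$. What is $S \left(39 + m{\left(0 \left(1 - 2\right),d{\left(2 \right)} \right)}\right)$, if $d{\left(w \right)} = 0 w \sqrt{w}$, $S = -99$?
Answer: $-5346$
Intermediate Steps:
$d{\left(w \right)} = 0$ ($d{\left(w \right)} = 0 \sqrt{w} = 0$)
$m{\left(F,f \right)} = 15 - F + 5 f$ ($m{\left(F,f \right)} = 5 \left(3 + f\right) - F = \left(15 + 5 f\right) - F = 15 - F + 5 f$)
$S \left(39 + m{\left(0 \left(1 - 2\right),d{\left(2 \right)} \right)}\right) = - 99 \left(39 + \left(15 - 0 \left(1 - 2\right) + 5 \cdot 0\right)\right) = - 99 \left(39 + \left(15 - 0 \left(-1\right) + 0\right)\right) = - 99 \left(39 + \left(15 - 0 + 0\right)\right) = - 99 \left(39 + \left(15 + 0 + 0\right)\right) = - 99 \left(39 + 15\right) = \left(-99\right) 54 = -5346$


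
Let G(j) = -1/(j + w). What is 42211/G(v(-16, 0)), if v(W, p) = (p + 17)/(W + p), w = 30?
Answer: -19543693/16 ≈ -1.2215e+6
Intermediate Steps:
v(W, p) = (17 + p)/(W + p)
G(j) = -1/(30 + j) (G(j) = -1/(j + 30) = -1/(30 + j))
42211/G(v(-16, 0)) = 42211/((-1/(30 + (17 + 0)/(-16 + 0)))) = 42211/((-1/(30 + 17/(-16)))) = 42211/((-1/(30 - 1/16*17))) = 42211/((-1/(30 - 17/16))) = 42211/((-1/463/16)) = 42211/((-1*16/463)) = 42211/(-16/463) = 42211*(-463/16) = -19543693/16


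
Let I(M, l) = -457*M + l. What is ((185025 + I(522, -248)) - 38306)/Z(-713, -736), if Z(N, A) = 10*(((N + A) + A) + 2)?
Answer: 92083/21830 ≈ 4.2182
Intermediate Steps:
I(M, l) = l - 457*M
Z(N, A) = 20 + 10*N + 20*A (Z(N, A) = 10*(((A + N) + A) + 2) = 10*((N + 2*A) + 2) = 10*(2 + N + 2*A) = 20 + 10*N + 20*A)
((185025 + I(522, -248)) - 38306)/Z(-713, -736) = ((185025 + (-248 - 457*522)) - 38306)/(20 + 10*(-713) + 20*(-736)) = ((185025 + (-248 - 238554)) - 38306)/(20 - 7130 - 14720) = ((185025 - 238802) - 38306)/(-21830) = (-53777 - 38306)*(-1/21830) = -92083*(-1/21830) = 92083/21830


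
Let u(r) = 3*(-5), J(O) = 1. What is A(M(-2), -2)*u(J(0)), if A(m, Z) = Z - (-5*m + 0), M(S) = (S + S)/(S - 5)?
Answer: -90/7 ≈ -12.857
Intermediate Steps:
M(S) = 2*S/(-5 + S) (M(S) = (2*S)/(-5 + S) = 2*S/(-5 + S))
u(r) = -15
A(m, Z) = Z + 5*m (A(m, Z) = Z - (-5)*m = Z + 5*m)
A(M(-2), -2)*u(J(0)) = (-2 + 5*(2*(-2)/(-5 - 2)))*(-15) = (-2 + 5*(2*(-2)/(-7)))*(-15) = (-2 + 5*(2*(-2)*(-⅐)))*(-15) = (-2 + 5*(4/7))*(-15) = (-2 + 20/7)*(-15) = (6/7)*(-15) = -90/7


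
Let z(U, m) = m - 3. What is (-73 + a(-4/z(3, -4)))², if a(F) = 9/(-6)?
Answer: 22201/4 ≈ 5550.3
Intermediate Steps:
z(U, m) = -3 + m
a(F) = -3/2 (a(F) = 9*(-⅙) = -3/2)
(-73 + a(-4/z(3, -4)))² = (-73 - 3/2)² = (-149/2)² = 22201/4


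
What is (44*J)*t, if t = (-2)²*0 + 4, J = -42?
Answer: -7392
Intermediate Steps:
t = 4 (t = 4*0 + 4 = 0 + 4 = 4)
(44*J)*t = (44*(-42))*4 = -1848*4 = -7392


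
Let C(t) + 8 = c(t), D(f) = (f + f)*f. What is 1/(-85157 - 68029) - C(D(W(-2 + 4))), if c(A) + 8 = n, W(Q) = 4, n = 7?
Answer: 1378673/153186 ≈ 9.0000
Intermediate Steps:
D(f) = 2*f**2 (D(f) = (2*f)*f = 2*f**2)
c(A) = -1 (c(A) = -8 + 7 = -1)
C(t) = -9 (C(t) = -8 - 1 = -9)
1/(-85157 - 68029) - C(D(W(-2 + 4))) = 1/(-85157 - 68029) - 1*(-9) = 1/(-153186) + 9 = -1/153186 + 9 = 1378673/153186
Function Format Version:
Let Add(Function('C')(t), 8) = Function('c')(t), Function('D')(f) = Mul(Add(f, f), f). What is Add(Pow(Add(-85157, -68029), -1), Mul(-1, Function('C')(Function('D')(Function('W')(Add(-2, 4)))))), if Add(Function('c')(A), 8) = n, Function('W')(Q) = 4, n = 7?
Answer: Rational(1378673, 153186) ≈ 9.0000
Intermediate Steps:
Function('D')(f) = Mul(2, Pow(f, 2)) (Function('D')(f) = Mul(Mul(2, f), f) = Mul(2, Pow(f, 2)))
Function('c')(A) = -1 (Function('c')(A) = Add(-8, 7) = -1)
Function('C')(t) = -9 (Function('C')(t) = Add(-8, -1) = -9)
Add(Pow(Add(-85157, -68029), -1), Mul(-1, Function('C')(Function('D')(Function('W')(Add(-2, 4)))))) = Add(Pow(Add(-85157, -68029), -1), Mul(-1, -9)) = Add(Pow(-153186, -1), 9) = Add(Rational(-1, 153186), 9) = Rational(1378673, 153186)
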